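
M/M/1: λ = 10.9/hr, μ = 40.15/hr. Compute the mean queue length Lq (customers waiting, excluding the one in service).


ρ = 10.9/40.15 = 0.2715
Lq = ρ²/(1−ρ) = 0.07370/0.7285 = 0.1012

Final: 0.1012


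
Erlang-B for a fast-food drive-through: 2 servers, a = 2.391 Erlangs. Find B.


B(c,a) = (a^c/c!) / Σ_{k=0}^{c} a^k/k!
a^2/2! = 2.858440
Σ terms (k=0..2): 1.00000 + 2.39100 + 2.85844 = 6.249441
B = 2.858440/6.249441 = 0.457391

Final: 0.457391


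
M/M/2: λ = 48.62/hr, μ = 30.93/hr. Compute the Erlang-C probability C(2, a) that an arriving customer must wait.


a = λ/μ = 1.5719; ρ = a/2 = 0.7860
P₀ = 0.119841 (from M/M/c formula)
C(c,a) = [a^c/(c!(1−ρ))]·P₀ = [2.47098/(2·0.2140)]·0.119841
= 5.77247·0.119841 = 0.691777

Final: 0.691777


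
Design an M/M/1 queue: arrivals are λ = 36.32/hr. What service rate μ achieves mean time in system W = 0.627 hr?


W = 1/(μ−λ) ⇒ μ − λ = 1/W = 1/0.627 = 1.5949
μ = λ + 1/W = 36.32 + 1.5949 = 37.9149 per hr

Final: 37.9149 /hr


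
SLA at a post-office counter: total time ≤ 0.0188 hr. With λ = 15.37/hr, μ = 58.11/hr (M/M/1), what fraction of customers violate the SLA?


W ~ Exponential(μ−λ) for M/M/1.
μ − λ = 58.11 − 15.37 = 42.7400
P(W > t) = e^{−(μ−λ)t} = e^{−0.8035} = 0.447754

Final: 0.447754


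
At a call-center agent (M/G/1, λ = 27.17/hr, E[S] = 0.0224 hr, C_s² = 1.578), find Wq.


ρ = λ·E[S] = 27.17·0.0224 = 0.6086
E[S²] = E[S]²(1+C_s²) = 0.0224²·(1+1.578) = 0.001294
Wq = λ·E[S²]/(2(1−ρ)) = 27.17·0.001294/(2·0.3914) = 0.04490 hr

Final: 0.04490 hr


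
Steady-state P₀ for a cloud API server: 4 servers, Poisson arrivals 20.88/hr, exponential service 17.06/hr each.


a = λ/μ = 20.88/17.06 = 1.2239; ρ = a/c = 0.3060
Σ_{k=0}^{3} a^k/k! (terms k=0..3) = 1.00000 + 1.22392 + 0.74898 + 0.30556 = 3.27846
Tail: a^4/(4!(1−ρ)) = 2.24391/(24·0.6940) = 0.13472
P₀ = 1/(3.27846 + 0.13472) = 1/3.41318 = 0.292982

Final: 0.292982


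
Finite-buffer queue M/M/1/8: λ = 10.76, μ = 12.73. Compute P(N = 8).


ρ = λ/μ = 10.76/12.73 = 0.8452
P_K = (1−ρ)ρ^K/(1−ρ^(K+1)) = (0.1548·0.260538)/(1 − 0.220219)
= 0.040319/0.779781 = 0.051705

Final: 0.051705


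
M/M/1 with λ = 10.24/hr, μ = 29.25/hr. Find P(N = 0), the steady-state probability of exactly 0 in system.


ρ = 10.24/29.25 = 0.3501
P_n = (1−ρ)·ρ^n = (1 − 0.3501)·0.3501^0 = 0.6499·1.000000 = 0.649915

Final: 0.649915


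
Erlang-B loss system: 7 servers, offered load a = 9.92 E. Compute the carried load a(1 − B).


B(7,9.92) = 0.405455 (Erlang-B)
Carried load = a(1 − B) = 9.92·(1 − 0.405455) = 9.92·0.594545 = 5.8979 E

Final: 5.8979 Erlangs


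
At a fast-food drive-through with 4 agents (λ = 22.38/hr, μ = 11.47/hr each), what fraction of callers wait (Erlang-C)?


a = λ/μ = 1.9512; ρ = a/4 = 0.4878
P₀ = 0.137517 (from M/M/c formula)
C(c,a) = [a^c/(c!(1−ρ))]·P₀ = [14.49395/(24·0.5122)]·0.137517
= 1.17905·0.137517 = 0.162139

Final: 0.162139


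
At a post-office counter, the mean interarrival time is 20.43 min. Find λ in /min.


λ = 1/(interarrival time) in consistent units.
1 minute = 1 min, so λ = 1/20.43 = 0.04895 per minute

Final: 0.04895 /min


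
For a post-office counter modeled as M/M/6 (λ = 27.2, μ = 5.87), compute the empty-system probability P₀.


a = λ/μ = 27.2/5.87 = 4.6337; ρ = a/c = 0.7723
Σ_{k=0}^{5} a^k/k! (terms k=0..5) = 1.00000 + 4.63373 + 10.73573 + 16.58216 + 19.20932 + 17.80216 = 69.96311
Tail: a^6/(6!(1−ρ)) = 9898.85167/(720·0.2277) = 60.37641
P₀ = 1/(69.96311 + 60.37641) = 1/130.33952 = 0.007672

Final: 0.007672


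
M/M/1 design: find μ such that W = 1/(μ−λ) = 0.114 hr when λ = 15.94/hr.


W = 1/(μ−λ) ⇒ μ − λ = 1/W = 1/0.114 = 8.7719
μ = λ + 1/W = 15.94 + 8.7719 = 24.7119 per hr

Final: 24.7119 /hr


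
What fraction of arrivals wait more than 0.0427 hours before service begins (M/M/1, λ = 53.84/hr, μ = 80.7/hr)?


ρ = 53.84/80.7 = 0.6672
P(Wq > t) = ρ·e^{−(μ−λ)t} = 0.6672·e^{−1.1469}
= 0.6672·0.317613 = 0.211899

Final: 0.211899


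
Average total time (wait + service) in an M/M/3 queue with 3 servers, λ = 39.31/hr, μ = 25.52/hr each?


a = 1.5404; ρ = 0.5135; P₀ = 0.200856
Lq = P₀·a^c·ρ/(c!(1−ρ)²) = 0.26537
Wq = Lq/λ = 0.26537/39.31 = 0.006751 hr
W = Wq + 1/μ = 0.006751 + 0.03918 = 0.04594 hr

Final: 0.04594 hr


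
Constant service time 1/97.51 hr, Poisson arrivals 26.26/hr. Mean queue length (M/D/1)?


ρ = 26.26/97.51 = 0.2693
M/D/1: Lq = ρ²/(2(1−ρ)) = 0.07253/(2·0.7307) = 0.04963

Final: 0.04963


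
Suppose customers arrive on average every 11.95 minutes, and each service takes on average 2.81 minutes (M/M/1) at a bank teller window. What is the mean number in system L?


λ = 60/11.95 = 5.0209 /hr
μ = 60/2.81 = 21.3523 /hr
ρ = λ/μ = 5.0209/21.3523 = 0.2351
L = ρ/(1−ρ) = 0.2351/0.7649 = 0.3074

Final: 0.3074


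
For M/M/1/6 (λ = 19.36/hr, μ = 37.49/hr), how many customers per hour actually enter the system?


ρ = 0.5164; P_K = (1−ρ)ρ^6/(1−ρ^7) = 0.009262
λ_eff = λ(1 − P_K) = 19.36·(1 − 0.009262) = 19.36·0.990738 = 19.1807 /hr

Final: 19.1807 /hr


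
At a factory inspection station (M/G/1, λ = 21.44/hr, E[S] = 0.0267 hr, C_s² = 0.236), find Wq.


ρ = λ·E[S] = 21.44·0.0267 = 0.5724
E[S²] = E[S]²(1+C_s²) = 0.0267²·(1+0.236) = 0.0008811
Wq = λ·E[S²]/(2(1−ρ)) = 21.44·0.0008811/(2·0.4276) = 0.02209 hr

Final: 0.02209 hr


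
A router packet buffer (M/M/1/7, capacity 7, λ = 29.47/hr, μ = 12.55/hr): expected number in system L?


ρ = 29.47/12.55 = 2.3482
L = ρ[1 − (K+1)ρ^K + Kρ^(K+1)] / [(1−ρ)(1−ρ^(K+1))]
Numerator: 2.3482·(1 − 8·393.690441 + 7·924.466717) = 7802.490095
Denominator: (-1.3482)·(-923.466717) = 1245.024451
L = 7802.490095/1245.024451 = 6.2669

Final: 6.2669


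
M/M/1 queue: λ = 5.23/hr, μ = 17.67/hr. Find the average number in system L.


ρ = λ/μ = 5.23/17.67 = 0.2960
L = ρ/(1−ρ) = 0.2960/(1 − 0.2960) = 0.2960/0.7040 = 0.4204

Final: 0.4204


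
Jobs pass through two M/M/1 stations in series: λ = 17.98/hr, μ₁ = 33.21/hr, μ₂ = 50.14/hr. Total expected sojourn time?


Each node sees arrival rate λ = 17.98/hr (tandem ⇒ throughput preserved).
W₁ = 1/(μ₁−λ) = 1/(33.21−17.98) = 0.06566 hr
W₂ = 1/(μ₂−λ) = 1/(50.14−17.98) = 0.03109 hr
W_total = W₁ + W₂ = 0.06566 + 0.03109 = 0.09675 hr

Final: 0.09675 hr


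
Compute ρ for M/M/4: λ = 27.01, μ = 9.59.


ρ = λ/(cμ) = 27.01/(4·9.59) = 27.01/38.36 = 0.7041

Final: 0.7041


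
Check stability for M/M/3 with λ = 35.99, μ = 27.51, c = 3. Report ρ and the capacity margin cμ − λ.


Total capacity cμ = 3·27.51 = 82.53/hr
ρ = λ/(cμ) = 35.99/82.53 = 0.4361
Stable ⇔ ρ < 1: YES
Spare capacity = cμ − λ = 82.53 − 35.99 = 46.54/hr

Final: ρ = 0.4361; stable; margin = 46.54/hr


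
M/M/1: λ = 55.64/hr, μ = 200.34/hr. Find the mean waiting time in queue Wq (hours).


ρ = 55.64/200.34 = 0.2777
Wq = ρ/(μ−λ) = 0.2777/(200.34 − 55.64) = 0.2777/144.70 = 0.001919 hr

Final: 0.001919 hr


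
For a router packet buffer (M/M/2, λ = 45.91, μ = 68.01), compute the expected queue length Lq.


a = λ/μ = 0.6750; ρ = a/2 = 0.3375
P₀ = 0.495300
Lq = P₀·a^c·ρ / (c!·(1−ρ)²) = 0.495300·0.45569·0.3375/(2·0.43887)
= 0.08679

Final: 0.08679


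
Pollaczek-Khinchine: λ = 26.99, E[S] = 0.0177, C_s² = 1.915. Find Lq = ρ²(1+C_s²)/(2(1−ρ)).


ρ = λ·E[S] = 26.99·0.0177 = 0.4777
Lq = ρ²(1+C_s²)/(2(1−ρ)) = 0.2282·(1+1.915)/(2·0.5223)
= 0.2282·2.9150/1.0446 = 0.63688

Final: 0.63688


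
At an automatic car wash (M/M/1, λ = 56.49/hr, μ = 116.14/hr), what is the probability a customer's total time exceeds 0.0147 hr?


W ~ Exponential(μ−λ) for M/M/1.
μ − λ = 116.14 − 56.49 = 59.6500
P(W > t) = e^{−(μ−λ)t} = e^{−0.8769} = 0.416089

Final: 0.416089


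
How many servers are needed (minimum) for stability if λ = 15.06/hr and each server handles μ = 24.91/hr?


Stability requires cμ > λ ⇔ c > λ/μ.
λ/μ = 15.06/24.91 = 0.6046
Minimum integer c = ⌊0.6046⌋ + 1 = 1
Check: 1·24.91 = 24.91 > 15.06, while 0·24.91 = 0.00 ≤ 15.06

Final: 1 servers


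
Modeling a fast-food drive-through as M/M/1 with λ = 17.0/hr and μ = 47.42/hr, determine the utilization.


ρ = λ/μ = 17.0/47.42 = 0.3585

Final: 0.3585


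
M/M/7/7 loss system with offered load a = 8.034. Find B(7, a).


B(c,a) = (a^c/c!) / Σ_{k=0}^{c} a^k/k!
a^7/7! = 428.639565
Σ terms (k=0..7): 1.00000 + 8.03400 + 32.27258 + 86.42596 + 173.58655 + 278.91887 + 373.47236 + 428.63956 = 1382.349883
B = 428.639565/1382.349883 = 0.310080

Final: 0.310080


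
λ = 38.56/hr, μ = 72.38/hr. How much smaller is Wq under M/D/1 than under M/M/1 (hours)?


ρ = 38.56/72.38 = 0.5327
Wq(M/M/1) = ρ/(μ−λ) = 0.5327/33.82 = 0.01575 hr
Wq(M/D/1) = ρ/(2(μ−λ)) = 0.007876 hr
Savings = 0.01575 − 0.007876 = 0.007876 hr

Final: 0.007876 hr


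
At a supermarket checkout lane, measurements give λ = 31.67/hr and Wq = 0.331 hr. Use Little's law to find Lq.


Lq = λWq = 31.67·0.331 = 10.4828

Final: 10.4828


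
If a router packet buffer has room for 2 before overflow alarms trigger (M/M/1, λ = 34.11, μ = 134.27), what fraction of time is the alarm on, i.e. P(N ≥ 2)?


ρ = 34.11/134.27 = 0.2540
P(N ≥ n) = ρ^n = 0.2540^2 = 0.064537

Final: 0.064537


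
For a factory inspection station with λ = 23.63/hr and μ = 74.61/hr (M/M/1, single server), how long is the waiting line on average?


ρ = 23.63/74.61 = 0.3167
Lq = ρ²/(1−ρ) = 0.1003/0.6833 = 0.1468

Final: 0.1468


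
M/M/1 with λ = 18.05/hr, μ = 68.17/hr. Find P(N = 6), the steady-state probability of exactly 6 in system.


ρ = 18.05/68.17 = 0.2648
P_n = (1−ρ)·ρ^n = (1 − 0.2648)·0.2648^6 = 0.7352·0.0003446 = 0.0002534

Final: 0.0002534


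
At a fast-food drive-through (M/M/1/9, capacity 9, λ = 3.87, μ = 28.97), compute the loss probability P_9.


ρ = λ/μ = 3.87/28.97 = 0.1336
P_K = (1−ρ)ρ^K/(1−ρ^(K+1)) = (0.8664·0.00000001355)/(1 − 0.000000001810)
= 0.00000001174/1.000000 = 0.00000001174

Final: 0.00000001174


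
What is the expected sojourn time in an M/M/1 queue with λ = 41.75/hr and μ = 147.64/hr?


W = 1/(μ−λ) = 1/(147.64 − 41.75) = 1/105.89 = 0.009444 hr

Final: 0.009444 hr


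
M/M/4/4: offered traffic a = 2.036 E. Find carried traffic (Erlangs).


B(4,2.036) = 0.099012 (Erlang-B)
Carried load = a(1 − B) = 2.036·(1 − 0.099012) = 2.036·0.900988 = 1.8344 E

Final: 1.8344 Erlangs


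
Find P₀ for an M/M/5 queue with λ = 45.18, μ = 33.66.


a = λ/μ = 45.18/33.66 = 1.3422; ρ = a/c = 0.2684
Σ_{k=0}^{4} a^k/k! (terms k=0..4) = 1.00000 + 1.34225 + 0.90081 + 0.40304 + 0.13524 = 3.78134
Tail: a^5/(5!(1−ρ)) = 4.35673/(120·0.7316) = 0.04963
P₀ = 1/(3.78134 + 0.04963) = 1/3.83097 = 0.261031

Final: 0.261031


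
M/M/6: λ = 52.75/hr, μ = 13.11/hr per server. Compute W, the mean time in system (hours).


a = 4.0236; ρ = 0.6706; P₀ = 0.016240
Lq = P₀·a^c·ρ/(c!(1−ρ)²) = 0.59157
Wq = Lq/λ = 0.59157/52.75 = 0.01121 hr
W = Wq + 1/μ = 0.01121 + 0.07628 = 0.08749 hr

Final: 0.08749 hr


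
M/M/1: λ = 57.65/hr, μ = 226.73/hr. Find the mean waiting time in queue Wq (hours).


ρ = 57.65/226.73 = 0.2543
Wq = ρ/(μ−λ) = 0.2543/(226.73 − 57.65) = 0.2543/169.08 = 0.001504 hr

Final: 0.001504 hr


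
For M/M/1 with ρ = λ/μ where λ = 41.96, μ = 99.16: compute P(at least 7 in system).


ρ = 41.96/99.16 = 0.4232
P(N ≥ n) = ρ^n = 0.4232^7 = 0.002429

Final: 0.002429


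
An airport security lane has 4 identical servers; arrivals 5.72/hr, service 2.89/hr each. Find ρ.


ρ = λ/(cμ) = 5.72/(4·2.89) = 5.72/11.56 = 0.4948

Final: 0.4948


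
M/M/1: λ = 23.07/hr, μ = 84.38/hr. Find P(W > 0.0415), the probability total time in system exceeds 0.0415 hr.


W ~ Exponential(μ−λ) for M/M/1.
μ − λ = 84.38 − 23.07 = 61.3100
P(W > t) = e^{−(μ−λ)t} = e^{−2.5444} = 0.078523

Final: 0.078523


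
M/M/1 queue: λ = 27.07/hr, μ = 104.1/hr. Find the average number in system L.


ρ = λ/μ = 27.07/104.1 = 0.2600
L = ρ/(1−ρ) = 0.2600/(1 − 0.2600) = 0.2600/0.7400 = 0.3514

Final: 0.3514


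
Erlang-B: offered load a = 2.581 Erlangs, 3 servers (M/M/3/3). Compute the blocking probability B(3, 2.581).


B(c,a) = (a^c/c!) / Σ_{k=0}^{c} a^k/k!
a^3/3! = 2.865581
Σ terms (k=0..3): 1.00000 + 2.58100 + 3.33078 + 2.86558 = 9.777362
B = 2.865581/9.777362 = 0.293083

Final: 0.293083


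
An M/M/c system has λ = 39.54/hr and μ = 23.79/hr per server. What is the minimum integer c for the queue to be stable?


Stability requires cμ > λ ⇔ c > λ/μ.
λ/μ = 39.54/23.79 = 1.6620
Minimum integer c = ⌊1.6620⌋ + 1 = 2
Check: 2·23.79 = 47.58 > 39.54, while 1·23.79 = 23.79 ≤ 39.54

Final: 2 servers


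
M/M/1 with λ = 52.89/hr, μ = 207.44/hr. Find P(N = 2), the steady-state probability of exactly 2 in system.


ρ = 52.89/207.44 = 0.2550
P_n = (1−ρ)·ρ^n = (1 − 0.2550)·0.2550^2 = 0.7450·0.065007 = 0.048433

Final: 0.048433


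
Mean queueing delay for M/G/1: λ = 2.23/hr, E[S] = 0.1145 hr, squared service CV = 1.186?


ρ = λ·E[S] = 2.23·0.1145 = 0.2553
E[S²] = E[S]²(1+C_s²) = 0.1145²·(1+1.186) = 0.028659
Wq = λ·E[S²]/(2(1−ρ)) = 2.23·0.028659/(2·0.7447) = 0.04291 hr

Final: 0.04291 hr


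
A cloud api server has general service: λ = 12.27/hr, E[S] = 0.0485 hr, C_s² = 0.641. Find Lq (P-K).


ρ = λ·E[S] = 12.27·0.0485 = 0.5951
Lq = ρ²(1+C_s²)/(2(1−ρ)) = 0.3541·(1+0.641)/(2·0.4049)
= 0.3541·1.6410/0.8098 = 0.71763

Final: 0.71763


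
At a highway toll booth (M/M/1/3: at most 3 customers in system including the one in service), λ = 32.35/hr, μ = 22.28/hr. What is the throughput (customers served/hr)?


ρ = 1.4520; P_K = (1−ρ)ρ^3/(1−ρ^4) = 0.401650
λ_eff = λ(1 − P_K) = 32.35·(1 − 0.401650) = 32.35·0.598350 = 19.3566 /hr

Final: 19.3566 /hr


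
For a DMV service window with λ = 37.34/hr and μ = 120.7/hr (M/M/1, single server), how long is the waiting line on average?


ρ = 37.34/120.7 = 0.3094
Lq = ρ²/(1−ρ) = 0.09570/0.6906 = 0.1386

Final: 0.1386


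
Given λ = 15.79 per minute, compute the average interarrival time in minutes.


Mean interarrival time = 1/λ = 1/15.79 minute = 0.06333 minute
In minutes: 0.06333 × 1 = 0.06333 min

Final: 0.06333 min


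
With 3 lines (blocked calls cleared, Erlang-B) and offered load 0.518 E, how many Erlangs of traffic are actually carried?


B(3,0.518) = 0.013827 (Erlang-B)
Carried load = a(1 − B) = 0.518·(1 − 0.013827) = 0.518·0.986173 = 0.5108 E

Final: 0.5108 Erlangs


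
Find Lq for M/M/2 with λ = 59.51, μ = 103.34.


a = λ/μ = 0.5759; ρ = a/2 = 0.2879
P₀ = 0.552876
Lq = P₀·a^c·ρ / (c!·(1−ρ)²) = 0.552876·0.33162·0.2879/(2·0.50704)
= 0.05206

Final: 0.05206


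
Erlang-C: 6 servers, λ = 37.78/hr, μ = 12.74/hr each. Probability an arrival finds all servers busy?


a = λ/μ = 2.9655; ρ = a/6 = 0.4942
P₀ = 0.050736 (from M/M/c formula)
C(c,a) = [a^c/(c!(1−ρ))]·P₀ = [680.07241/(720·0.5058)]·0.050736
= 1.86759·0.050736 = 0.094755

Final: 0.094755


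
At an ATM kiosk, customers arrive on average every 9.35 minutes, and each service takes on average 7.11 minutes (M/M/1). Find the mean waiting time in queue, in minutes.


λ = 60/9.35 = 6.4171 /hr
μ = 60/7.11 = 8.4388 /hr
ρ = λ/μ = 6.4171/8.4388 = 0.7604
Wq = ρ/(μ−λ) = 0.7604/(8.4388−6.4171) = 0.37613 hr
In minutes: 0.37613·60 = 22.568 min

Final: 22.568 min


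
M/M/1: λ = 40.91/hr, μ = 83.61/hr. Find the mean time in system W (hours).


W = 1/(μ−λ) = 1/(83.61 − 40.91) = 1/42.70 = 0.02342 hr

Final: 0.02342 hr


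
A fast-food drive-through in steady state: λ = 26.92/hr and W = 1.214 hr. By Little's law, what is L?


L = λW = 26.92·1.214 = 32.6809

Final: 32.6809


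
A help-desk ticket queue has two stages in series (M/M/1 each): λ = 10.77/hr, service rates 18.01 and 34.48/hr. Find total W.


Each node sees arrival rate λ = 10.77/hr (tandem ⇒ throughput preserved).
W₁ = 1/(μ₁−λ) = 1/(18.01−10.77) = 0.13812 hr
W₂ = 1/(μ₂−λ) = 1/(34.48−10.77) = 0.04218 hr
W_total = W₁ + W₂ = 0.13812 + 0.04218 = 0.18030 hr

Final: 0.18030 hr


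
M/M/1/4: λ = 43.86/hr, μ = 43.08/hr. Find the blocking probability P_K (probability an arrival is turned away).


ρ = λ/μ = 43.86/43.08 = 1.0181
P_K = (1−ρ)ρ^K/(1−ρ^(K+1)) = (-0.01811·1.074414)/(1 − 1.093867)
= -0.019453/-0.093867 = 0.207241

Final: 0.207241


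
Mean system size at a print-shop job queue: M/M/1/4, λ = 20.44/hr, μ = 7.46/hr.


ρ = 20.44/7.46 = 2.7399
L = ρ[1 − (K+1)ρ^K + Kρ^(K+1)] / [(1−ρ)(1−ρ^(K+1))]
Numerator: 2.7399·(1 − 5·56.359646 + 4·154.422408) = 923.064377
Denominator: (-1.7399)·(-153.422408) = 266.946763
L = 923.064377/266.946763 = 3.4579

Final: 3.4579


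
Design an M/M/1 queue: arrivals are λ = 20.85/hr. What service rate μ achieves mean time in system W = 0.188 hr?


W = 1/(μ−λ) ⇒ μ − λ = 1/W = 1/0.188 = 5.3191
μ = λ + 1/W = 20.85 + 5.3191 = 26.1691 per hr

Final: 26.1691 /hr


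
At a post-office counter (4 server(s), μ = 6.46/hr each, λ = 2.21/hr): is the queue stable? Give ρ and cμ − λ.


Total capacity cμ = 4·6.46 = 25.84/hr
ρ = λ/(cμ) = 2.21/25.84 = 0.08553
Stable ⇔ ρ < 1: YES
Spare capacity = cμ − λ = 25.84 − 2.21 = 23.63/hr

Final: ρ = 0.08553; stable; margin = 23.63/hr


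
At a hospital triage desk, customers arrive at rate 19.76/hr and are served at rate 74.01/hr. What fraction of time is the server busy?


ρ = λ/μ = 19.76/74.01 = 0.2670

Final: 0.2670


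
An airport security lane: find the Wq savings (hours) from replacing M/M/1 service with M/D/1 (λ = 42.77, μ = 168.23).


ρ = 42.77/168.23 = 0.2542
Wq(M/M/1) = ρ/(μ−λ) = 0.2542/125.46 = 0.002026 hr
Wq(M/D/1) = ρ/(2(μ−λ)) = 0.001013 hr
Savings = 0.002026 − 0.001013 = 0.001013 hr

Final: 0.001013 hr


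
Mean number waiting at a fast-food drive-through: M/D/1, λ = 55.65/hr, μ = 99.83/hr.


ρ = 55.65/99.83 = 0.5574
M/D/1: Lq = ρ²/(2(1−ρ)) = 0.3107/(2·0.4426) = 0.35109

Final: 0.35109


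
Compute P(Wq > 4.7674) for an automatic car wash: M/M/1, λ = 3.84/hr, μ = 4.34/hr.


ρ = 3.84/4.34 = 0.8848
P(Wq > t) = ρ·e^{−(μ−λ)t} = 0.8848·e^{−2.3837}
= 0.8848·0.092209 = 0.081586

Final: 0.081586


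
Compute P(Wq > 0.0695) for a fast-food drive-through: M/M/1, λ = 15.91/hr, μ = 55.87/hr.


ρ = 15.91/55.87 = 0.2848
P(Wq > t) = ρ·e^{−(μ−λ)t} = 0.2848·e^{−2.7772}
= 0.2848·0.062211 = 0.017716

Final: 0.017716


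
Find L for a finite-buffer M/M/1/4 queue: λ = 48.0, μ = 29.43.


ρ = 48.0/29.43 = 1.6310
L = ρ[1 − (K+1)ρ^K + Kρ^(K+1)] / [(1−ρ)(1−ρ^(K+1))]
Numerator: 1.6310·(1 − 5·7.076262 + 4·11.541304) = 19.219418
Denominator: (-0.6310)·(-10.541304) = 6.651445
L = 19.219418/6.651445 = 2.8895

Final: 2.8895


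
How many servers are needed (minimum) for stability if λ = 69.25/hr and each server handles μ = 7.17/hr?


Stability requires cμ > λ ⇔ c > λ/μ.
λ/μ = 69.25/7.17 = 9.6583
Minimum integer c = ⌊9.6583⌋ + 1 = 10
Check: 10·7.17 = 71.70 > 69.25, while 9·7.17 = 64.53 ≤ 69.25

Final: 10 servers


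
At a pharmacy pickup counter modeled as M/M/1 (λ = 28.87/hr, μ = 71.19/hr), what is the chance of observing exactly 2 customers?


ρ = 28.87/71.19 = 0.4055
P_n = (1−ρ)·ρ^n = (1 − 0.4055)·0.4055^2 = 0.5945·0.164458 = 0.097765

Final: 0.097765


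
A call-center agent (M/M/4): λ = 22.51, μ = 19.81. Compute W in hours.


a = 1.1363; ρ = 0.2841; P₀ = 0.320161
Lq = P₀·a^c·ρ/(c!(1−ρ)²) = 0.01233
Wq = Lq/λ = 0.01233/22.51 = 0.0005476 hr
W = Wq + 1/μ = 0.0005476 + 0.05048 = 0.05103 hr

Final: 0.05103 hr


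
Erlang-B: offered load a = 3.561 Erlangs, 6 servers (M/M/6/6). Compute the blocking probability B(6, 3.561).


B(c,a) = (a^c/c!) / Σ_{k=0}^{c} a^k/k!
a^6/6! = 2.832040
Σ terms (k=0..6): 1.00000 + 3.56100 + 6.34036 + 7.52601 + 6.70003 + 4.77176 + 2.83204 = 32.731197
B = 2.832040/32.731197 = 0.086524

Final: 0.086524


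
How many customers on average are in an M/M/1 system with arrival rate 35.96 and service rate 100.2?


ρ = λ/μ = 35.96/100.2 = 0.3589
L = ρ/(1−ρ) = 0.3589/(1 − 0.3589) = 0.3589/0.6411 = 0.5598

Final: 0.5598


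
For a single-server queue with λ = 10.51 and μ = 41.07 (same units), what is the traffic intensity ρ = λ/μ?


ρ = λ/μ = 10.51/41.07 = 0.2559

Final: 0.2559


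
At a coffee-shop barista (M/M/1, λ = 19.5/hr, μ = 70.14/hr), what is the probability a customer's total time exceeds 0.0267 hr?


W ~ Exponential(μ−λ) for M/M/1.
μ − λ = 70.14 − 19.5 = 50.6400
P(W > t) = e^{−(μ−λ)t} = e^{−1.3521} = 0.258700

Final: 0.258700


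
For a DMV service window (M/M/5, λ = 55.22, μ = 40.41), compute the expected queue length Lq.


a = λ/μ = 1.3665; ρ = a/5 = 0.2733
P₀ = 0.254755
Lq = P₀·a^c·ρ / (c!·(1−ρ)²) = 0.254755·4.76472·0.2733/(120·0.52809)
= 0.005235

Final: 0.005235


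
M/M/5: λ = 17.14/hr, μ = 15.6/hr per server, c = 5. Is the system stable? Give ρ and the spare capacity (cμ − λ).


Total capacity cμ = 5·15.6 = 78.00/hr
ρ = λ/(cμ) = 17.14/78.00 = 0.2197
Stable ⇔ ρ < 1: YES
Spare capacity = cμ − λ = 78.00 − 17.14 = 60.86/hr

Final: ρ = 0.2197; stable; margin = 60.86/hr


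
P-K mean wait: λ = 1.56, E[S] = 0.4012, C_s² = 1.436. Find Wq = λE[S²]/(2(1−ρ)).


ρ = λ·E[S] = 1.56·0.4012 = 0.6259
E[S²] = E[S]²(1+C_s²) = 0.4012²·(1+1.436) = 0.392102
Wq = λ·E[S²]/(2(1−ρ)) = 1.56·0.392102/(2·0.3741) = 0.81747 hr

Final: 0.81747 hr


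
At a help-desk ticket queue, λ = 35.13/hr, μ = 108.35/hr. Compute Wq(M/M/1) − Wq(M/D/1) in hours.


ρ = 35.13/108.35 = 0.3242
Wq(M/M/1) = ρ/(μ−λ) = 0.3242/73.22 = 0.004428 hr
Wq(M/D/1) = ρ/(2(μ−λ)) = 0.002214 hr
Savings = 0.004428 − 0.002214 = 0.002214 hr

Final: 0.002214 hr


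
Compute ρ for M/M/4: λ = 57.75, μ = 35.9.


ρ = λ/(cμ) = 57.75/(4·35.9) = 57.75/143.60 = 0.4022

Final: 0.4022


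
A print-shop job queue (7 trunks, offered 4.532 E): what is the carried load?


B(7,4.532) = 0.092040 (Erlang-B)
Carried load = a(1 − B) = 4.532·(1 − 0.092040) = 4.532·0.907960 = 4.1149 E

Final: 4.1149 Erlangs


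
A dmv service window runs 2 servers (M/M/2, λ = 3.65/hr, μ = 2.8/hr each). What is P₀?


a = λ/μ = 3.65/2.8 = 1.3036; ρ = a/c = 0.6518
Σ_{k=0}^{1} a^k/k! (terms k=0..1) = 1.00000 + 1.30357 = 2.30357
Tail: a^2/(2!(1−ρ)) = 1.69930/(2·0.3482) = 2.44002
P₀ = 1/(2.30357 + 2.44002) = 1/4.74359 = 0.210811

Final: 0.210811


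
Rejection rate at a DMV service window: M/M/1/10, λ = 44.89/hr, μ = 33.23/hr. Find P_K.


ρ = λ/μ = 44.89/33.23 = 1.3509
P_K = (1−ρ)ρ^K/(1−ρ^(K+1)) = (-0.3509·20.239167)/(1 − 27.340843)
= -7.101676/-26.340843 = 0.269607

Final: 0.269607


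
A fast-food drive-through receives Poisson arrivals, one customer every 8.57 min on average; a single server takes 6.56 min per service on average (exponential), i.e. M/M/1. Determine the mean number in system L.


λ = 60/8.57 = 7.0012 /hr
μ = 60/6.56 = 9.1463 /hr
ρ = λ/μ = 7.0012/9.1463 = 0.7655
L = ρ/(1−ρ) = 0.7655/0.2345 = 3.2637

Final: 3.2637


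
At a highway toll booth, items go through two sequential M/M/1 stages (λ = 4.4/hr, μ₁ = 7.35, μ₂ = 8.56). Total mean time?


Each node sees arrival rate λ = 4.4/hr (tandem ⇒ throughput preserved).
W₁ = 1/(μ₁−λ) = 1/(7.35−4.4) = 0.33898 hr
W₂ = 1/(μ₂−λ) = 1/(8.56−4.4) = 0.24038 hr
W_total = W₁ + W₂ = 0.33898 + 0.24038 = 0.57937 hr

Final: 0.57937 hr


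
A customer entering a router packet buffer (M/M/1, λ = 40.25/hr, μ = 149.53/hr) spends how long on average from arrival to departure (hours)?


W = 1/(μ−λ) = 1/(149.53 − 40.25) = 1/109.28 = 0.009151 hr

Final: 0.009151 hr


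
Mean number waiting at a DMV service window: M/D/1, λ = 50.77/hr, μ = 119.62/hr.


ρ = 50.77/119.62 = 0.4244
M/D/1: Lq = ρ²/(2(1−ρ)) = 0.1801/(2·0.5756) = 0.15649

Final: 0.15649


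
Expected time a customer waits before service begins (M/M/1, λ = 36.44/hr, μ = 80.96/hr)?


ρ = 36.44/80.96 = 0.4501
Wq = ρ/(μ−λ) = 0.4501/(80.96 − 36.44) = 0.4501/44.52 = 0.01011 hr

Final: 0.01011 hr


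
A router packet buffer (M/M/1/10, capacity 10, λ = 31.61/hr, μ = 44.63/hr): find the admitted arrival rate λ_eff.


ρ = 0.7083; P_K = (1−ρ)ρ^10/(1−ρ^11) = 0.009481
λ_eff = λ(1 − P_K) = 31.61·(1 − 0.009481) = 31.61·0.990519 = 31.3103 /hr

Final: 31.3103 /hr


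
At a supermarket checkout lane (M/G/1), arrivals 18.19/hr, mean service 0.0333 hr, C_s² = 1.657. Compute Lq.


ρ = λ·E[S] = 18.19·0.0333 = 0.6057
Lq = ρ²(1+C_s²)/(2(1−ρ)) = 0.3669·(1+1.657)/(2·0.3943)
= 0.3669·2.6570/0.7885 = 1.23628

Final: 1.23628


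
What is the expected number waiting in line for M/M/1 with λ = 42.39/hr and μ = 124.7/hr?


ρ = 42.39/124.7 = 0.3399
Lq = ρ²/(1−ρ) = 0.1156/0.6601 = 0.1751

Final: 0.1751


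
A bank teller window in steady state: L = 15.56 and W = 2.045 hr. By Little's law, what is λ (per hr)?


λ = L/W = 15.56/2.045 = 7.6088 /hr

Final: 7.6088 /hr


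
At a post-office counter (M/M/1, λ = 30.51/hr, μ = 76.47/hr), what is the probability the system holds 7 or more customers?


ρ = 30.51/76.47 = 0.3990
P(N ≥ n) = ρ^n = 0.3990^7 = 0.001609

Final: 0.001609


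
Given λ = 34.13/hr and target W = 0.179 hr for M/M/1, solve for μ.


W = 1/(μ−λ) ⇒ μ − λ = 1/W = 1/0.179 = 5.5866
μ = λ + 1/W = 34.13 + 5.5866 = 39.7166 per hr

Final: 39.7166 /hr


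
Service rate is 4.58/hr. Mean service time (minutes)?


Mean service time = 1/μ = 1/4.58 hour = 0.21834 hour
In minutes: 0.21834 × 60 = 13.1004 min

Final: 13.1004 min


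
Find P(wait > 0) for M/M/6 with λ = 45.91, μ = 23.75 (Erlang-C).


a = λ/μ = 1.9331; ρ = a/6 = 0.3222
P₀ = 0.144532 (from M/M/c formula)
C(c,a) = [a^c/(c!(1−ρ))]·P₀ = [52.17495/(720·0.6778)]·0.144532
= 0.10691·0.144532 = 0.015452

Final: 0.015452


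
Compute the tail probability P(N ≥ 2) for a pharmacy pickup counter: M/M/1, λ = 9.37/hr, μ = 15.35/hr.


ρ = 9.37/15.35 = 0.6104
P(N ≥ n) = ρ^n = 0.6104^2 = 0.372617

Final: 0.372617


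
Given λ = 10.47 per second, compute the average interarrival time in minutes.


Mean interarrival time = 1/λ = 1/10.47 second = 0.09551 second
In minutes: 0.09551 × 0.0166667 = 0.001592 min

Final: 0.001592 min


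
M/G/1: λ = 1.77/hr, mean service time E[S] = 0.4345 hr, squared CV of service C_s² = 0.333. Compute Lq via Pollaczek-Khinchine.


ρ = λ·E[S] = 1.77·0.4345 = 0.7691
Lq = ρ²(1+C_s²)/(2(1−ρ)) = 0.5915·(1+0.333)/(2·0.2309)
= 0.5915·1.3330/0.4619 = 1.70701

Final: 1.70701


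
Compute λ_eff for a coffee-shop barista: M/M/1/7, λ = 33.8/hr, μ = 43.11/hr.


ρ = 0.7840; P_K = (1−ρ)ρ^7/(1−ρ^8) = 0.045884
λ_eff = λ(1 − P_K) = 33.8·(1 − 0.045884) = 33.8·0.954116 = 32.2491 /hr

Final: 32.2491 /hr


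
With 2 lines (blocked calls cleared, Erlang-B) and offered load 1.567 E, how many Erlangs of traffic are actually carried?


B(2,1.567) = 0.323538 (Erlang-B)
Carried load = a(1 − B) = 1.567·(1 − 0.323538) = 1.567·0.676462 = 1.0600 E

Final: 1.0600 Erlangs


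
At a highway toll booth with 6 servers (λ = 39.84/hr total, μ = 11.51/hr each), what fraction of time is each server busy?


ρ = λ/(cμ) = 39.84/(6·11.51) = 39.84/69.06 = 0.5769

Final: 0.5769


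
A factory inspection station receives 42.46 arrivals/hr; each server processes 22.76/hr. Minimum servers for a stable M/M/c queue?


Stability requires cμ > λ ⇔ c > λ/μ.
λ/μ = 42.46/22.76 = 1.8656
Minimum integer c = ⌊1.8656⌋ + 1 = 2
Check: 2·22.76 = 45.52 > 42.46, while 1·22.76 = 22.76 ≤ 42.46

Final: 2 servers


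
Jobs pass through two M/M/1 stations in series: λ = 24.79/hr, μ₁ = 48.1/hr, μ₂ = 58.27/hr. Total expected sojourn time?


Each node sees arrival rate λ = 24.79/hr (tandem ⇒ throughput preserved).
W₁ = 1/(μ₁−λ) = 1/(48.1−24.79) = 0.04290 hr
W₂ = 1/(μ₂−λ) = 1/(58.27−24.79) = 0.02987 hr
W_total = W₁ + W₂ = 0.04290 + 0.02987 = 0.07277 hr

Final: 0.07277 hr


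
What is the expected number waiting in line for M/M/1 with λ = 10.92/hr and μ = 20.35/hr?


ρ = 10.92/20.35 = 0.5366
Lq = ρ²/(1−ρ) = 0.2879/0.4634 = 0.6214

Final: 0.6214


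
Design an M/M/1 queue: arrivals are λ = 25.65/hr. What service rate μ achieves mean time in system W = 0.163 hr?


W = 1/(μ−λ) ⇒ μ − λ = 1/W = 1/0.163 = 6.1350
μ = λ + 1/W = 25.65 + 6.1350 = 31.7850 per hr

Final: 31.7850 /hr


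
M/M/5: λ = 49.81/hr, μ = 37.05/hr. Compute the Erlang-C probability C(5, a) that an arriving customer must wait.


a = λ/μ = 1.3444; ρ = a/5 = 0.2689
P₀ = 0.260467 (from M/M/c formula)
C(c,a) = [a^c/(c!(1−ρ))]·P₀ = [4.39179/(120·0.7311)]·0.260467
= 0.05006·0.260467 = 0.013038

Final: 0.013038


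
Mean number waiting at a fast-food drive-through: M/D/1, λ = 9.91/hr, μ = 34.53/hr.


ρ = 9.91/34.53 = 0.2870
M/D/1: Lq = ρ²/(2(1−ρ)) = 0.08237/(2·0.7130) = 0.05776

Final: 0.05776


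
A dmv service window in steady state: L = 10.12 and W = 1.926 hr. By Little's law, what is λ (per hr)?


λ = L/W = 10.12/1.926 = 5.2544 /hr

Final: 5.2544 /hr


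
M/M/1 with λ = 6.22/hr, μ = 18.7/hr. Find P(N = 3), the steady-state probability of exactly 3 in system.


ρ = 6.22/18.7 = 0.3326
P_n = (1−ρ)·ρ^n = (1 − 0.3326)·0.3326^3 = 0.6674·0.036800 = 0.024559

Final: 0.024559


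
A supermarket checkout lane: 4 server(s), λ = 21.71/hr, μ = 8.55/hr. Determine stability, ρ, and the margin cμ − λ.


Total capacity cμ = 4·8.55 = 34.20/hr
ρ = λ/(cμ) = 21.71/34.20 = 0.6348
Stable ⇔ ρ < 1: YES
Spare capacity = cμ − λ = 34.20 − 21.71 = 12.49/hr

Final: ρ = 0.6348; stable; margin = 12.49/hr


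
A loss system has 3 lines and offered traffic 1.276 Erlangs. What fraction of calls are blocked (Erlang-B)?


B(c,a) = (a^c/c!) / Σ_{k=0}^{c} a^k/k!
a^3/3! = 0.346259
Σ terms (k=0..3): 1.00000 + 1.27600 + 0.81409 + 0.34626 = 3.436347
B = 0.346259/3.436347 = 0.100764

Final: 0.100764


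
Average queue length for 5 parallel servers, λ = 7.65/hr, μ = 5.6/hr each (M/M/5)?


a = λ/μ = 1.3661; ρ = a/5 = 0.2732
P₀ = 0.254863
Lq = P₀·a^c·ρ / (c!·(1−ρ)²) = 0.254863·4.75737·0.2732/(120·0.52822)
= 0.005226

Final: 0.005226


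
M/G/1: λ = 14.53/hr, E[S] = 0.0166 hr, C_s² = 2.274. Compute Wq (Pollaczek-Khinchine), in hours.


ρ = λ·E[S] = 14.53·0.0166 = 0.2412
E[S²] = E[S]²(1+C_s²) = 0.0166²·(1+2.274) = 0.0009022
Wq = λ·E[S²]/(2(1−ρ)) = 14.53·0.0009022/(2·0.7588) = 0.008638 hr

Final: 0.008638 hr


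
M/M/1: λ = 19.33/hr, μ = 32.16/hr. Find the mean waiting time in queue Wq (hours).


ρ = 19.33/32.16 = 0.6011
Wq = ρ/(μ−λ) = 0.6011/(32.16 − 19.33) = 0.6011/12.83 = 0.04685 hr

Final: 0.04685 hr


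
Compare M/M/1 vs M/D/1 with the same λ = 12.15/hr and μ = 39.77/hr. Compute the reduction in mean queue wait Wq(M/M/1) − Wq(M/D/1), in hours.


ρ = 12.15/39.77 = 0.3055
Wq(M/M/1) = ρ/(μ−λ) = 0.3055/27.62 = 0.01106 hr
Wq(M/D/1) = ρ/(2(μ−λ)) = 0.005531 hr
Savings = 0.01106 − 0.005531 = 0.005531 hr

Final: 0.005531 hr


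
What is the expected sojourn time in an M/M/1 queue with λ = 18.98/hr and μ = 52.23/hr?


W = 1/(μ−λ) = 1/(52.23 − 18.98) = 1/33.25 = 0.03008 hr

Final: 0.03008 hr


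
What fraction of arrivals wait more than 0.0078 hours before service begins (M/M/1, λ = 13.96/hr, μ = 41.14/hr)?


ρ = 13.96/41.14 = 0.3393
P(Wq > t) = ρ·e^{−(μ−λ)t} = 0.3393·e^{−0.2120}
= 0.3393·0.808961 = 0.274504

Final: 0.274504


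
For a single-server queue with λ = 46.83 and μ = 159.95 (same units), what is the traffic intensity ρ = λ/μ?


ρ = λ/μ = 46.83/159.95 = 0.2928

Final: 0.2928


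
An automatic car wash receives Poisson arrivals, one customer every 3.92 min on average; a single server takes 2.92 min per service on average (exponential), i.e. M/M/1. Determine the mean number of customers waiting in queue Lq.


λ = 60/3.92 = 15.3061 /hr
μ = 60/2.92 = 20.5479 /hr
ρ = λ/μ = 15.3061/20.5479 = 0.7449
Lq = ρ²/(1−ρ) = 0.5549/0.2551 = 2.1751

Final: 2.1751


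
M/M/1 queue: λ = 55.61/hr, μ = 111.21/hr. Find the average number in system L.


ρ = λ/μ = 55.61/111.21 = 0.5000
L = ρ/(1−ρ) = 0.5000/(1 − 0.5000) = 0.5000/0.5000 = 1.0002

Final: 1.0002


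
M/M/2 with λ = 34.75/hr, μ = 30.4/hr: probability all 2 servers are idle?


a = λ/μ = 34.75/30.4 = 1.1431; ρ = a/c = 0.5715
Σ_{k=0}^{1} a^k/k! (terms k=0..1) = 1.00000 + 1.14309 = 2.14309
Tail: a^2/(2!(1−ρ)) = 1.30666/(2·0.4285) = 1.52485
P₀ = 1/(2.14309 + 1.52485) = 1/3.66795 = 0.272632

Final: 0.272632


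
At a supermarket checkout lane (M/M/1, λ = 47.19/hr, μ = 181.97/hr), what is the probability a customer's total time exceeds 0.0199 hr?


W ~ Exponential(μ−λ) for M/M/1.
μ − λ = 181.97 − 47.19 = 134.7800
P(W > t) = e^{−(μ−λ)t} = e^{−2.6821} = 0.068418

Final: 0.068418


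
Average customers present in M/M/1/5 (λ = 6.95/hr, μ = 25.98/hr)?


ρ = 6.95/25.98 = 0.2675
L = ρ[1 − (K+1)ρ^K + Kρ^(K+1)] / [(1−ρ)(1−ρ^(K+1))]
Numerator: 0.2675·(1 − 6·0.001370 + 5·0.0003665) = 0.265805
Denominator: (0.7325)·(0.999634) = 0.732218
L = 0.265805/0.732218 = 0.3630

Final: 0.3630


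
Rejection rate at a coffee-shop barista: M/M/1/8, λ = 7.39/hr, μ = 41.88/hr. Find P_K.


ρ = λ/μ = 7.39/41.88 = 0.1765
P_K = (1−ρ)ρ^K/(1−ρ^(K+1)) = (0.8235·0.0000009399)/(1 − 0.0000001659)
= 0.0000007741/1.000000 = 0.0000007741

Final: 0.0000007741


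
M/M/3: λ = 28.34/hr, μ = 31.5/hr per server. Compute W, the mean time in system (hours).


a = 0.8997; ρ = 0.2999; P₀ = 0.403591
Lq = P₀·a^c·ρ/(c!(1−ρ)²) = 0.02997
Wq = Lq/λ = 0.02997/28.34 = 0.001058 hr
W = Wq + 1/μ = 0.001058 + 0.03175 = 0.03280 hr

Final: 0.03280 hr


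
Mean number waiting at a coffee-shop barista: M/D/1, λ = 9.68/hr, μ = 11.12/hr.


ρ = 9.68/11.12 = 0.8705
M/D/1: Lq = ρ²/(2(1−ρ)) = 0.7578/(2·0.1295) = 2.92586

Final: 2.92586


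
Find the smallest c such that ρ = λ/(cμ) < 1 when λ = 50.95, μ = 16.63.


Stability requires cμ > λ ⇔ c > λ/μ.
λ/μ = 50.95/16.63 = 3.0637
Minimum integer c = ⌊3.0637⌋ + 1 = 4
Check: 4·16.63 = 66.52 > 50.95, while 3·16.63 = 49.89 ≤ 50.95

Final: 4 servers


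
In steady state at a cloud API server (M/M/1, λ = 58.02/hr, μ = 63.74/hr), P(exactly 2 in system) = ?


ρ = 58.02/63.74 = 0.9103
P_n = (1−ρ)·ρ^n = (1 − 0.9103)·0.9103^2 = 0.08974·0.828574 = 0.074356

Final: 0.074356


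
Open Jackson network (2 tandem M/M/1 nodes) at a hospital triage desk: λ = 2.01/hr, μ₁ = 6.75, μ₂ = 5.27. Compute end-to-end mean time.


Each node sees arrival rate λ = 2.01/hr (tandem ⇒ throughput preserved).
W₁ = 1/(μ₁−λ) = 1/(6.75−2.01) = 0.21097 hr
W₂ = 1/(μ₂−λ) = 1/(5.27−2.01) = 0.30675 hr
W_total = W₁ + W₂ = 0.21097 + 0.30675 = 0.51772 hr

Final: 0.51772 hr


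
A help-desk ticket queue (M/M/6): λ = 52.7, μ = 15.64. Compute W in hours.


a = 3.3696; ρ = 0.5616; P₀ = 0.033277
Lq = P₀·a^c·ρ/(c!(1−ρ)²) = 0.19766
Wq = Lq/λ = 0.19766/52.7 = 0.003751 hr
W = Wq + 1/μ = 0.003751 + 0.06394 = 0.06769 hr

Final: 0.06769 hr


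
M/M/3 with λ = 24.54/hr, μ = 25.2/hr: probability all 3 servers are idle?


a = λ/μ = 24.54/25.2 = 0.9738; ρ = a/c = 0.3246
Σ_{k=0}^{2} a^k/k! (terms k=0..2) = 1.00000 + 0.97381 + 0.47415 = 2.44796
Tail: a^3/(3!(1−ρ)) = 0.92347/(6·0.6754) = 0.22788
P₀ = 1/(2.44796 + 0.22788) = 1/2.67584 = 0.373714

Final: 0.373714


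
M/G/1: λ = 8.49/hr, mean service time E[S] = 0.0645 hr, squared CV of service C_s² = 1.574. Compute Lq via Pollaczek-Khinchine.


ρ = λ·E[S] = 8.49·0.0645 = 0.5476
Lq = ρ²(1+C_s²)/(2(1−ρ)) = 0.2999·(1+1.574)/(2·0.4524)
= 0.2999·2.5740/0.9048 = 0.85309

Final: 0.85309


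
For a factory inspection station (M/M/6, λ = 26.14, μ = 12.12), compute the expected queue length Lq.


a = λ/μ = 2.1568; ρ = a/6 = 0.3595
P₀ = 0.115428
Lq = P₀·a^c·ρ / (c!·(1−ρ)²) = 0.115428·100.65093·0.3595/(720·0.41029)
= 0.01414

Final: 0.01414


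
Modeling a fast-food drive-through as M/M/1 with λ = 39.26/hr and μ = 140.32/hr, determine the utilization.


ρ = λ/μ = 39.26/140.32 = 0.2798

Final: 0.2798


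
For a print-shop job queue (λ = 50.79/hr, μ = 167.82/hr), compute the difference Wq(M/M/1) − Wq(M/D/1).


ρ = 50.79/167.82 = 0.3026
Wq(M/M/1) = ρ/(μ−λ) = 0.3026/117.03 = 0.002586 hr
Wq(M/D/1) = ρ/(2(μ−λ)) = 0.001293 hr
Savings = 0.002586 − 0.001293 = 0.001293 hr

Final: 0.001293 hr


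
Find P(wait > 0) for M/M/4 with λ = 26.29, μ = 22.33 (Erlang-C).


a = λ/μ = 1.1773; ρ = a/4 = 0.2943
P₀ = 0.307140 (from M/M/c formula)
C(c,a) = [a^c/(c!(1−ρ))]·P₀ = [1.92135/(24·0.7057)]·0.307140
= 0.11345·0.307140 = 0.034844

Final: 0.034844


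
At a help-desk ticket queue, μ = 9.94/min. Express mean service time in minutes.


Mean service time = 1/μ = 1/9.94 minute = 0.10060 minute
In minutes: 0.10060 × 1 = 0.1006 min

Final: 0.1006 min


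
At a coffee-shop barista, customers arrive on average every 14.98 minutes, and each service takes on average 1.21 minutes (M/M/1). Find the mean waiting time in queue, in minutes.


λ = 60/14.98 = 4.0053 /hr
μ = 60/1.21 = 49.5868 /hr
ρ = λ/μ = 4.0053/49.5868 = 0.08077
Wq = ρ/(μ−λ) = 0.08077/(49.5868−4.0053) = 0.001772 hr
In minutes: 0.001772·60 = 0.1063 min

Final: 0.1063 min


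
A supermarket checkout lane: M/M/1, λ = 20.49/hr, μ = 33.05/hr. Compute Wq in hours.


ρ = 20.49/33.05 = 0.6200
Wq = ρ/(μ−λ) = 0.6200/(33.05 − 20.49) = 0.6200/12.56 = 0.04936 hr

Final: 0.04936 hr


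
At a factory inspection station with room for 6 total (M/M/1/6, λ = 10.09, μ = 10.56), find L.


ρ = 10.09/10.56 = 0.9555
L = ρ[1 − (K+1)ρ^K + Kρ^(K+1)] / [(1−ρ)(1−ρ^(K+1))]
Numerator: 0.9555·(1 − 7·0.760963 + 6·0.727094) = 0.034231
Denominator: (0.04451)·(0.272906) = 0.012146
L = 0.034231/0.012146 = 2.8182

Final: 2.8182


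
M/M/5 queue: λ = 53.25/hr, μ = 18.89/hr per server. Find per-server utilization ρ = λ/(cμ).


ρ = λ/(cμ) = 53.25/(5·18.89) = 53.25/94.45 = 0.5638

Final: 0.5638


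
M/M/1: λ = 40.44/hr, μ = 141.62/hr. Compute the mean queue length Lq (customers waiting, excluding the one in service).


ρ = 40.44/141.62 = 0.2856
Lq = ρ²/(1−ρ) = 0.08154/0.7144 = 0.1141

Final: 0.1141


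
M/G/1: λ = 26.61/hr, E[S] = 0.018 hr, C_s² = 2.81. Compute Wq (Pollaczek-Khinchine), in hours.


ρ = λ·E[S] = 26.61·0.018 = 0.4790
E[S²] = E[S]²(1+C_s²) = 0.018²·(1+2.81) = 0.001234
Wq = λ·E[S²]/(2(1−ρ)) = 26.61·0.001234/(2·0.5210) = 0.03152 hr

Final: 0.03152 hr


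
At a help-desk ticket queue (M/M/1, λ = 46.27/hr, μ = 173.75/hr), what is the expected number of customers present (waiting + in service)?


ρ = λ/μ = 46.27/173.75 = 0.2663
L = ρ/(1−ρ) = 0.2663/(1 − 0.2663) = 0.2663/0.7337 = 0.3630

Final: 0.3630
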